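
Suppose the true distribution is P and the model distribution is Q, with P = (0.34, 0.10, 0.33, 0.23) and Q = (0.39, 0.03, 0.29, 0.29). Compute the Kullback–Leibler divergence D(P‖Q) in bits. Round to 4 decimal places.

D(P‖Q) = Σ p·log₂(p/q).
  0.34·log₂(0.34/0.39) = -0.06730
  0.10·log₂(0.10/0.03) = 0.17370
  0.33·log₂(0.33/0.29) = 0.06152
  0.23·log₂(0.23/0.29) = -0.07692
D(P‖Q) = 0.0910 bits.

0.0910 bits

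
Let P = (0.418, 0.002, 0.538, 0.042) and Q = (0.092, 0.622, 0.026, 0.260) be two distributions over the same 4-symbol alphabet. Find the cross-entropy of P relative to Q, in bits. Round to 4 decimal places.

4.3546 bits

H(P,Q) = −Σ p·log₂ q.
  −0.418·log₂(0.092) = 1.43885
  −0.002·log₂(0.622) = 0.00137
  −0.538·log₂(0.026) = 2.83276
  −0.042·log₂(0.260) = 0.08162
H(P,Q) = 4.3546 bits.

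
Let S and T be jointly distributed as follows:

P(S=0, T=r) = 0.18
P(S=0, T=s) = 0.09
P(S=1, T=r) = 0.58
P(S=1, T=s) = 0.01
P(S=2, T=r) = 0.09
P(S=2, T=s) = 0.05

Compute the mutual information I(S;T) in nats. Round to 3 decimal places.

Marginals: p(S) = (0.2700, 0.5900, 0.1400), p(T) = (0.8500, 0.1500).
I(S;T) = Σ p(x,y)·ln[p(x,y)/(p(x)p(y))].
  (0,r): 0.18·ln(0.7843) = -0.0437
  (0,s): 0.09·ln(2.2222) = 0.0719
  (1,r): 0.58·ln(1.1565) = 0.0843
  (1,s): 0.01·ln(0.1130) = -0.0218
  (2,r): 0.09·ln(0.7563) = -0.0251
  (2,s): 0.05·ln(2.3810) = 0.0434
Sum = 0.109 nats.

0.109 nats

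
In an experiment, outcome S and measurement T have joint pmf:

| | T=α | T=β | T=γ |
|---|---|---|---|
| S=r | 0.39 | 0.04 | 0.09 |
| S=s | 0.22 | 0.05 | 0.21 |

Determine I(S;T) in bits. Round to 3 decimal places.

0.070 bits

Marginals: p(S) = (0.5200, 0.4800), p(T) = (0.6100, 0.0900, 0.3000).
I(S;T) = H(S) + H(T) − H(S,T).
H(S) = 0.9988, H(T) = 1.2687, H(S,T) = 2.1977.
I(S;T) = 0.9988 + 1.2687 − 2.1977 = 0.070 bits.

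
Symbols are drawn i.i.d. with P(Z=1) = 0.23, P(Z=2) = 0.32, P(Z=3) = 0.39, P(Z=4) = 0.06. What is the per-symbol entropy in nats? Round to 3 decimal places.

1.239 nats

H(Z) = −Σ p·ln p.
  −(0.23)·ln(0.23) = 0.3380
  −(0.32)·ln(0.32) = 0.3646
  −(0.39)·ln(0.39) = 0.3672
  −(0.06)·ln(0.06) = 0.1688
Sum: 0.3380 + 0.3646 + 0.3672 + 0.1688 = 1.239 nats.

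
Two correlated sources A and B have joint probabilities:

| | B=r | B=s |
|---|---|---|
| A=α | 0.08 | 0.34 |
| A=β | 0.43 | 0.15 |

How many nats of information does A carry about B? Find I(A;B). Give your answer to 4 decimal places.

Marginals: p(A) = (0.4200, 0.5800), p(B) = (0.5100, 0.4900).
I(A;B) = H(A) + H(B) − H(A,B).
H(A) = 0.6803, H(B) = 0.6929, H(A,B) = 1.2163.
I(A;B) = 0.6803 + 0.6929 − 1.2163 = 0.1569 nats.

0.1569 nats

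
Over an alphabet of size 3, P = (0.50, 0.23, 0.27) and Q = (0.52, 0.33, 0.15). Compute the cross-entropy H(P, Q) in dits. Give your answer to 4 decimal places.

H(P,Q) = −Σ p·log₁₀ q.
  −0.50·log₁₀(0.52) = 0.14200
  −0.23·log₁₀(0.33) = 0.11074
  −0.27·log₁₀(0.15) = 0.22246
H(P,Q) = 0.4752 dits.

0.4752 dits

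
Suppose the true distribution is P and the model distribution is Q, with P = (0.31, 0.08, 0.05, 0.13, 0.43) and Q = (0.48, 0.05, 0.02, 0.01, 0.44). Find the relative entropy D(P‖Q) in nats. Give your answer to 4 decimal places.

0.2714 nats

D(P‖Q) = Σ p·ln(p/q).
  0.31·ln(0.31/0.48) = -0.13554
  0.08·ln(0.08/0.05) = 0.03760
  0.05·ln(0.05/0.02) = 0.04581
  0.13·ln(0.13/0.01) = 0.33344
  0.43·ln(0.43/0.44) = -0.00989
D(P‖Q) = 0.2714 nats.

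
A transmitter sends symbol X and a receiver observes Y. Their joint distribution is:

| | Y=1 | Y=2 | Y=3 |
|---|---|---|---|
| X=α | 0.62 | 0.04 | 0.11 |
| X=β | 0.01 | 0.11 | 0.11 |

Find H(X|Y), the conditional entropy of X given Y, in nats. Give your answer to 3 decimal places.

0.291 nats

Marginals: p(X) = (0.7700, 0.2300), p(Y) = (0.6300, 0.1500, 0.2200).
H(X|Y) = Σ p(Y) · H(X|Y=·).
  Y=1: p=0.6300, H(X|Y=1) = 0.0815
  Y=2: p=0.1500, H(X|Y=2) = 0.5799
  Y=3: p=0.2200, H(X|Y=3) = 0.6931
Weighted sum = 0.291 nats.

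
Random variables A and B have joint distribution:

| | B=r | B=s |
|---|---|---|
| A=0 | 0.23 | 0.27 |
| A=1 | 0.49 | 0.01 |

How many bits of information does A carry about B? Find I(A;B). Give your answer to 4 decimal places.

0.2870 bits

Marginals: p(A) = (0.5000, 0.5000), p(B) = (0.7200, 0.2800).
I(A;B) = Σ p(x,y)·log₂[p(x,y)/(p(x)p(y))].
  (0,r): 0.23·log₂(0.6389) = -0.14866
  (0,s): 0.27·log₂(1.9286) = 0.25583
  (1,r): 0.49·log₂(1.3611) = 0.21794
  (1,s): 0.01·log₂(0.0714) = -0.03807
Sum = 0.2870 bits.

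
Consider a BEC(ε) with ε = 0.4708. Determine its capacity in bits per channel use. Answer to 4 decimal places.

Binary erasure channel: capacity C = 1 − ε.
C = 1 − 0.4708 = 0.5292 bits per channel use.

0.5292 bits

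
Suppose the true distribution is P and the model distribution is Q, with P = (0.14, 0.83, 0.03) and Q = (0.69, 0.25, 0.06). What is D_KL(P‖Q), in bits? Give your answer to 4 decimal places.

D(P‖Q) = Σ p·log₂(p/q).
  0.14·log₂(0.14/0.69) = -0.32216
  0.83·log₂(0.83/0.25) = 1.43688
  0.03·log₂(0.03/0.06) = -0.03000
D(P‖Q) = 1.0847 bits.

1.0847 bits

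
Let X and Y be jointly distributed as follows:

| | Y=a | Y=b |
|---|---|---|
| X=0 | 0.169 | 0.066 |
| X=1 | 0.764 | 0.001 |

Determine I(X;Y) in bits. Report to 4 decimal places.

0.1423 bits

Marginals: p(X) = (0.2350, 0.7650), p(Y) = (0.9330, 0.0670).
I(X;Y) = Σ p(x,y)·log₂[p(x,y)/(p(x)p(y))].
  (0,a): 0.169·log₂(0.7708) = -0.06347
  (0,b): 0.066·log₂(4.1918) = 0.13646
  (1,a): 0.764·log₂(1.0704) = 0.07500
  (1,b): 0.001·log₂(0.0195) = -0.00568
Sum = 0.1423 bits.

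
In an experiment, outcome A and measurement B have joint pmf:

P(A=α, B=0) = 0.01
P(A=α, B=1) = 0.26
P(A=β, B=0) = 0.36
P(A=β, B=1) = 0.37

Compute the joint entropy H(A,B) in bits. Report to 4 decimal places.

H(A,B) = −Σ p(x,y)·log₂ p(x,y) over all 4 cells.
  cell (α,0): −0.01·log₂0.01 = 0.06644
  cell (α,1): −0.26·log₂0.26 = 0.50529
  cell (β,0): −0.36·log₂0.36 = 0.53062
  cell (β,1): −0.37·log₂0.37 = 0.53073
Sum = 1.6331 bits.

1.6331 bits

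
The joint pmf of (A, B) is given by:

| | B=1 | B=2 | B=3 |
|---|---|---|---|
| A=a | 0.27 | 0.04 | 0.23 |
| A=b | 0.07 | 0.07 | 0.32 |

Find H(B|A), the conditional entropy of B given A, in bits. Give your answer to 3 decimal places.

Chain rule: H(B|A) = H(A,B) − H(A).
Marginals: p(A) = (0.5400, 0.4600), p(B) = (0.3400, 0.1100, 0.5500).
H(A,B) = 2.2466 bits; H(A) = 0.9954 bits.
H(B|A) = 2.2466 − 0.9954 = 1.251 bits.

1.251 bits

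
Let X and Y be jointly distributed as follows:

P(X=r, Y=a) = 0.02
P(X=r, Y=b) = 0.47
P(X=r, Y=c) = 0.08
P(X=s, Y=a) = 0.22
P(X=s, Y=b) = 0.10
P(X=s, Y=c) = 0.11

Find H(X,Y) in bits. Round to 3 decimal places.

H(X,Y) = −Σ p(x,y)·log₂ p(x,y) over all 6 cells.
  cell (r,a): −0.02·log₂0.02 = 0.1129
  cell (r,b): −0.47·log₂0.47 = 0.5120
  cell (r,c): −0.08·log₂0.08 = 0.2915
  cell (s,a): −0.22·log₂0.22 = 0.4806
  cell (s,b): −0.10·log₂0.10 = 0.3322
  cell (s,c): −0.11·log₂0.11 = 0.3503
Sum = 2.079 bits.

2.079 bits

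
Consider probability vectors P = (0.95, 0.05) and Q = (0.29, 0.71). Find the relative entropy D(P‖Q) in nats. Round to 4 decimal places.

D(P‖Q) = Σ p·ln(p/q).
  0.95·ln(0.95/0.29) = 1.12725
  0.05·ln(0.05/0.71) = -0.13266
D(P‖Q) = 0.9946 nats.

0.9946 nats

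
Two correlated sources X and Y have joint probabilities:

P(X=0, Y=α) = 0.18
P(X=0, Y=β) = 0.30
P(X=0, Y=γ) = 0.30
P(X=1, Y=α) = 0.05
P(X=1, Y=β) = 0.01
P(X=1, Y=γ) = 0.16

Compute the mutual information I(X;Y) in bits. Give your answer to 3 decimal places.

0.094 bits

Marginals: p(X) = (0.7800, 0.2200), p(Y) = (0.2300, 0.3100, 0.4600).
I(X;Y) = Σ p(x,y)·log₂[p(x,y)/(p(x)p(y))].
  (0,α): 0.18·log₂(1.0033) = 0.0009
  (0,β): 0.30·log₂(1.2407) = 0.0933
  (0,γ): 0.30·log₂(0.8361) = -0.0775
  (1,α): 0.05·log₂(0.9881) = -0.0009
  (1,β): 0.01·log₂(0.1466) = -0.0277
  (1,γ): 0.16·log₂(1.5810) = 0.1057
Sum = 0.094 bits.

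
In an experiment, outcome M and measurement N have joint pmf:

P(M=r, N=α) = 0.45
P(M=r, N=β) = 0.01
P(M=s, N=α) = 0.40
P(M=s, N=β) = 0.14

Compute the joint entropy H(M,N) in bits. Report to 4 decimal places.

H(M,N) = −Σ p(x,y)·log₂ p(x,y) over all 4 cells.
  cell (r,α): −0.45·log₂0.45 = 0.51840
  cell (r,β): −0.01·log₂0.01 = 0.06644
  cell (s,α): −0.40·log₂0.40 = 0.52877
  cell (s,β): −0.14·log₂0.14 = 0.39711
Sum = 1.5107 bits.

1.5107 bits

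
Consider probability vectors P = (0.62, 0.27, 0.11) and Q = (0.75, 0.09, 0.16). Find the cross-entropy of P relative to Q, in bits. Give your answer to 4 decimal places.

1.4861 bits

H(P,Q) = −Σ p·log₂ q.
  −0.62·log₂(0.75) = 0.25732
  −0.27·log₂(0.09) = 0.93796
  −0.11·log₂(0.16) = 0.29082
H(P,Q) = 1.4861 bits.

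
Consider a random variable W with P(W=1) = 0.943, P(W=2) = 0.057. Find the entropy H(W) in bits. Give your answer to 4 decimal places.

0.3154 bits

H(W) = −Σ p·log₂ p.
  −(0.943)·log₂(0.943) = 0.07984
  −(0.057)·log₂(0.057) = 0.23557
Sum: 0.07984 + 0.23557 = 0.3154 bits.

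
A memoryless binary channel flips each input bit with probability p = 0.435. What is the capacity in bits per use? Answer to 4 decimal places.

0.0122 bits

Binary symmetric channel: C = 1 − h₂(ε) where h₂ is the binary entropy function.
h₂(0.435) = −0.435·log₂0.435 − 0.565·log₂0.565 = 0.9878.
C = 1 − 0.9878 = 0.0122 bits per channel use.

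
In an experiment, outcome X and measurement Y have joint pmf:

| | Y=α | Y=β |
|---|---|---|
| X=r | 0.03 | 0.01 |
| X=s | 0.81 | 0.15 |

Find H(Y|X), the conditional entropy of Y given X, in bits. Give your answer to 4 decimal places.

Chain rule: H(Y|X) = H(X,Y) − H(X).
Marginals: p(X) = (0.0400, 0.9600), p(Y) = (0.8400, 0.1600).
H(X,Y) = 0.8750 bits; H(X) = 0.2423 bits.
H(Y|X) = 0.8750 − 0.2423 = 0.6327 bits.

0.6327 bits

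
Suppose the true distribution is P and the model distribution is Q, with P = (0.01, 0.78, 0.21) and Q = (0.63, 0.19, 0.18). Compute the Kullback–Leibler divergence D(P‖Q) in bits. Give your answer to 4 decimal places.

1.5762 bits

D(P‖Q) = Σ p·log₂(p/q).
  0.01·log₂(0.01/0.63) = -0.05977
  0.78·log₂(0.78/0.19) = 1.58923
  0.21·log₂(0.21/0.18) = 0.04670
D(P‖Q) = 1.5762 bits.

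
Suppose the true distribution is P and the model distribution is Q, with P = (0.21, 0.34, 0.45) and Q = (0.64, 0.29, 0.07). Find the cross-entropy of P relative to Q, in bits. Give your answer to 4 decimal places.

2.4688 bits

H(P,Q) = −Σ p·log₂ q.
  −0.21·log₂(0.64) = 0.13521
  −0.34·log₂(0.29) = 0.60720
  −0.45·log₂(0.07) = 1.72643
H(P,Q) = 2.4688 bits.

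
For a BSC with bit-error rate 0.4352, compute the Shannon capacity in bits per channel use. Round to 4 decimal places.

Binary symmetric channel: C = 1 − h₂(ε) where h₂ is the binary entropy function.
h₂(0.4352) = −0.4352·log₂0.4352 − 0.5648·log₂0.5648 = 0.9878.
C = 1 − 0.9878 = 0.0122 bits per channel use.

0.0122 bits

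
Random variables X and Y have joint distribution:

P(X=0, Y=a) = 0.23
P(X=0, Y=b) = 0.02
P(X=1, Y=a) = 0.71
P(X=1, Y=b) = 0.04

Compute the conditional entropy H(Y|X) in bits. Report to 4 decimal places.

Chain rule: H(Y|X) = H(X,Y) − H(X).
Marginals: p(X) = (0.2500, 0.7500), p(Y) = (0.9400, 0.0600).
H(X,Y) = 1.1371 bits; H(X) = 0.8113 bits.
H(Y|X) = 1.1371 − 0.8113 = 0.3258 bits.

0.3258 bits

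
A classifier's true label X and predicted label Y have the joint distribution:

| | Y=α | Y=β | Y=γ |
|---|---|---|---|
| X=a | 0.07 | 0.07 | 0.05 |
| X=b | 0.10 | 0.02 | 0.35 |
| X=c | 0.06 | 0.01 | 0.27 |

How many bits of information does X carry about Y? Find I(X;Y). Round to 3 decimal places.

0.155 bits

Marginals: p(X) = (0.1900, 0.4700, 0.3400), p(Y) = (0.2300, 0.1000, 0.6700).
I(X;Y) = H(X) + H(Y) − H(X,Y).
H(X) = 1.4964, H(Y) = 1.2070, H(X,Y) = 2.5484.
I(X;Y) = 1.4964 + 1.2070 − 2.5484 = 0.155 bits.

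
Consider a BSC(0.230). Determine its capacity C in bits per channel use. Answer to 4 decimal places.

Binary symmetric channel: C = 1 − h₂(ε) where h₂ is the binary entropy function.
h₂(0.230) = −0.230·log₂0.230 − 0.770·log₂0.770 = 0.7780.
C = 1 − 0.7780 = 0.2220 bits per channel use.

0.2220 bits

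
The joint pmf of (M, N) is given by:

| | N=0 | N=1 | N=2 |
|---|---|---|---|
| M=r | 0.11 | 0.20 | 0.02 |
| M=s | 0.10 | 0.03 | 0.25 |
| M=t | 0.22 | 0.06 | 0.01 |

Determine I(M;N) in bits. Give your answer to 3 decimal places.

0.430 bits

Marginals: p(M) = (0.3300, 0.3800, 0.2900), p(N) = (0.4300, 0.2900, 0.2800).
I(M;N) = Σ p(x,y)·log₂[p(x,y)/(p(x)p(y))].
  (r,0): 0.11·log₂(0.7752) = -0.0404
  (r,1): 0.20·log₂(2.0899) = 0.2127
  (r,2): 0.02·log₂(0.2165) = -0.0442
  (s,0): 0.10·log₂(0.6120) = -0.0708
  (s,1): 0.03·log₂(0.2722) = -0.0563
  (s,2): 0.25·log₂(2.3496) = 0.3081
  (t,0): 0.22·log₂(1.7642) = 0.1802
  (t,1): 0.06·log₂(0.7134) = -0.0292
  (t,2): 0.01·log₂(0.1232) = -0.0302
Sum = 0.430 bits.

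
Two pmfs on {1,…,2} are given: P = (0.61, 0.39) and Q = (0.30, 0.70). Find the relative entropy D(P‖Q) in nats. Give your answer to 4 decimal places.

D(P‖Q) = Σ p·ln(p/q).
  0.61·ln(0.61/0.30) = 0.43290
  0.39·ln(0.39/0.70) = -0.22812
D(P‖Q) = 0.2048 nats.

0.2048 nats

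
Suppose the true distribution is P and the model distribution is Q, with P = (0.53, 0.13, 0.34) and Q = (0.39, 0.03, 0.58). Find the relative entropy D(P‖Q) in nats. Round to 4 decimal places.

D(P‖Q) = Σ p·ln(p/q).
  0.53·ln(0.53/0.39) = 0.16257
  0.13·ln(0.13/0.03) = 0.19062
  0.34·ln(0.34/0.58) = -0.18159
D(P‖Q) = 0.1716 nats.

0.1716 nats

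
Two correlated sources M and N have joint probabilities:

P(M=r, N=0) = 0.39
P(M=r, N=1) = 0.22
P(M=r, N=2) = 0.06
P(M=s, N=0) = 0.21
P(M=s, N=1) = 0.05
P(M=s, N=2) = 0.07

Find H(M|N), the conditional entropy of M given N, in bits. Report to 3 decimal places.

Marginals: p(M) = (0.6700, 0.3300), p(N) = (0.6000, 0.2700, 0.1300).
H(M|N) = Σ p(N) · H(M|N=·).
  N=0: p=0.6000, H(M|N=0) = 0.9341
  N=1: p=0.2700, H(M|N=1) = 0.6913
  N=2: p=0.1300, H(M|N=2) = 0.9957
Weighted sum = 0.877 bits.

0.877 bits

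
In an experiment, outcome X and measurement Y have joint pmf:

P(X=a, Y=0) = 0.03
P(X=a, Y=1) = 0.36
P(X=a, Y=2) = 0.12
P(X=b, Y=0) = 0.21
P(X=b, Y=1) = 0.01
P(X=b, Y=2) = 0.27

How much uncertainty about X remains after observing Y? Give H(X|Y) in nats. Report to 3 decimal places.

Chain rule: H(X|Y) = H(X,Y) − H(Y).
Marginals: p(X) = (0.5100, 0.4900), p(Y) = (0.2400, 0.3700, 0.3900).
H(X,Y) = 1.4547 nats; H(Y) = 1.0776 nats.
H(X|Y) = 1.4547 − 1.0776 = 0.377 nats.

0.377 nats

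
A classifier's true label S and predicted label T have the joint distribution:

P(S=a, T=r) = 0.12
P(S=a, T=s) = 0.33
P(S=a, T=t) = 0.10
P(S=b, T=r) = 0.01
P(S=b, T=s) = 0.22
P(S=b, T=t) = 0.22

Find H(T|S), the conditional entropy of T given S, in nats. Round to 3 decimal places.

0.875 nats

Marginals: p(S) = (0.5500, 0.4500), p(T) = (0.1300, 0.5500, 0.3200).
H(T|S) = Σ p(S) · H(T|S=·).
  S=a: p=0.5500, H(T|S=a) = 0.9486
  S=b: p=0.4500, H(T|S=b) = 0.7843
Weighted sum = 0.875 nats.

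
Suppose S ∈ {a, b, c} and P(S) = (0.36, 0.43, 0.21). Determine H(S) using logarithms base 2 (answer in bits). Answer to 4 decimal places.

H(S) = −Σ p·log₂ p.
  −(0.36)·log₂(0.36) = 0.53062
  −(0.43)·log₂(0.43) = 0.52356
  −(0.21)·log₂(0.21) = 0.47282
Sum: 0.53062 + 0.52356 + 0.47282 = 1.5270 bits.

1.5270 bits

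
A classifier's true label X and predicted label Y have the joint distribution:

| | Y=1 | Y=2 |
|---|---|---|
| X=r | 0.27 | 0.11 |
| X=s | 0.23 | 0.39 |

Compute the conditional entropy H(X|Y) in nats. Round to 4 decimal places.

Marginals: p(X) = (0.3800, 0.6200), p(Y) = (0.5000, 0.5000).
H(X|Y) = Σ p(Y) · H(X|Y=·).
  Y=1: p=0.5000, H(X|Y=1) = 0.6899
  Y=2: p=0.5000, H(X|Y=2) = 0.5269
Weighted sum = 0.6084 nats.

0.6084 nats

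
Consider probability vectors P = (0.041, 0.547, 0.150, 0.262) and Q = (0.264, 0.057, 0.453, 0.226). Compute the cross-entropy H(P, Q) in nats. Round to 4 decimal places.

2.1300 nats

H(P,Q) = −Σ p·ln q.
  −0.041·ln(0.264) = 0.05460
  −0.547·ln(0.057) = 1.56699
  −0.150·ln(0.453) = 0.11878
  −0.262·ln(0.226) = 0.38965
H(P,Q) = 2.1300 nats.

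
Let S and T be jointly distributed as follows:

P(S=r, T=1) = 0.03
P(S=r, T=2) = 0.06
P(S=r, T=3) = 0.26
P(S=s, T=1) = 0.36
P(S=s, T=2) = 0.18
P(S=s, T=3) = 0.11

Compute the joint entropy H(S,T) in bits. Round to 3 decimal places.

H(S,T) = −Σ p(x,y)·log₂ p(x,y) over all 6 cells.
  cell (r,1): −0.03·log₂0.03 = 0.1518
  cell (r,2): −0.06·log₂0.06 = 0.2435
  cell (r,3): −0.26·log₂0.26 = 0.5053
  cell (s,1): −0.36·log₂0.36 = 0.5306
  cell (s,2): −0.18·log₂0.18 = 0.4453
  cell (s,3): −0.11·log₂0.11 = 0.3503
Sum = 2.227 bits.

2.227 bits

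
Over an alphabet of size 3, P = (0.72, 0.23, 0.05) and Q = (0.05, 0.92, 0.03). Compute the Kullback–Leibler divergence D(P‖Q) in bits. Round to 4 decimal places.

2.3474 bits

D(P‖Q) = Σ p·log₂(p/q).
  0.72·log₂(0.72/0.05) = 2.77056
  0.23·log₂(0.23/0.92) = -0.46000
  0.05·log₂(0.05/0.03) = 0.03685
D(P‖Q) = 2.3474 bits.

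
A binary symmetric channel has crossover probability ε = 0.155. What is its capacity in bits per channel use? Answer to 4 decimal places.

Binary symmetric channel: C = 1 − h₂(ε) where h₂ is the binary entropy function.
h₂(0.155) = −0.155·log₂0.155 − 0.845·log₂0.845 = 0.6222.
C = 1 − 0.6222 = 0.3778 bits per channel use.

0.3778 bits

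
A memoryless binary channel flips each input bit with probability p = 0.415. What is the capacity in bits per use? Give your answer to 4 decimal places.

0.0209 bits

Binary symmetric channel: C = 1 − h₂(ε) where h₂ is the binary entropy function.
h₂(0.415) = −0.415·log₂0.415 − 0.585·log₂0.585 = 0.9791.
C = 1 − 0.9791 = 0.0209 bits per channel use.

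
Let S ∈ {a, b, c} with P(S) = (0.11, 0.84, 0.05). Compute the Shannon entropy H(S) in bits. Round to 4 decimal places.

H(S) = −Σ p·log₂ p.
  −(0.11)·log₂(0.11) = 0.35029
  −(0.84)·log₂(0.84) = 0.21129
  −(0.05)·log₂(0.05) = 0.21610
Sum: 0.35029 + 0.21129 + 0.21610 = 0.7777 bits.

0.7777 bits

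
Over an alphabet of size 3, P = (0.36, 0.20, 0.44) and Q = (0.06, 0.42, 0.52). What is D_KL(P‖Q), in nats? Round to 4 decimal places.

0.4231 nats

D(P‖Q) = Σ p·ln(p/q).
  0.36·ln(0.36/0.06) = 0.64503
  0.20·ln(0.20/0.42) = -0.14839
  0.44·ln(0.44/0.52) = -0.07350
D(P‖Q) = 0.4231 nats.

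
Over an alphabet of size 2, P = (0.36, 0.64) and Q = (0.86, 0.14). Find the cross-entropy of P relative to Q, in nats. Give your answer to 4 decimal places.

1.3126 nats

H(P,Q) = −Σ p·ln q.
  −0.36·ln(0.86) = 0.05430
  −0.64·ln(0.14) = 1.25831
H(P,Q) = 1.3126 nats.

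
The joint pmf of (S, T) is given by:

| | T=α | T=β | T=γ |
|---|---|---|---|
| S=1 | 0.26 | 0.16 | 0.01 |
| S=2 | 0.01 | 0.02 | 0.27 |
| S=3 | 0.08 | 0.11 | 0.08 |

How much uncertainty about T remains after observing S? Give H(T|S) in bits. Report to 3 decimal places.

Chain rule: H(T|S) = H(S,T) − H(S).
Marginals: p(S) = (0.4300, 0.3000, 0.2700), p(T) = (0.3500, 0.2900, 0.3600).
H(S,T) = 2.6174 bits; H(S) = 1.5547 bits.
H(T|S) = 2.6174 − 1.5547 = 1.063 bits.

1.063 bits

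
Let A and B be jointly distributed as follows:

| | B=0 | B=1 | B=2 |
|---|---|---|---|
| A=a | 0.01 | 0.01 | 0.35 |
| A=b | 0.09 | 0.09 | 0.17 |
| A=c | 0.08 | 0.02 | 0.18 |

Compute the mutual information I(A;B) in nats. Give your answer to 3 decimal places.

Marginals: p(A) = (0.3700, 0.3500, 0.2800), p(B) = (0.1800, 0.1200, 0.7000).
I(A;B) = H(A) + H(B) − H(A,B).
H(A) = 1.0917, H(B) = 0.8128, H(A,B) = 1.7832.
I(A;B) = 1.0917 + 0.8128 − 1.7832 = 0.121 nats.

0.121 nats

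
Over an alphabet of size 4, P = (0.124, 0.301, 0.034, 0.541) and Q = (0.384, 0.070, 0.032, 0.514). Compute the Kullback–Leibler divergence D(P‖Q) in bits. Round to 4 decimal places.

0.4741 bits

D(P‖Q) = Σ p·log₂(p/q).
  0.124·log₂(0.124/0.384) = -0.20222
  0.301·log₂(0.301/0.070) = 0.63341
  0.034·log₂(0.034/0.032) = 0.00297
  0.541·log₂(0.541/0.514) = 0.03996
D(P‖Q) = 0.4741 bits.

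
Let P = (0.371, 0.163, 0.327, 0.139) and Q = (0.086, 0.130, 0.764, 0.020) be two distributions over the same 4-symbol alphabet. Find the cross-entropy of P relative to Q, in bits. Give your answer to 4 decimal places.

H(P,Q) = −Σ p·log₂ q.
  −0.371·log₂(0.086) = 1.31316
  −0.163·log₂(0.130) = 0.47978
  −0.327·log₂(0.764) = 0.12699
  −0.139·log₂(0.020) = 0.78450
H(P,Q) = 2.7044 bits.

2.7044 bits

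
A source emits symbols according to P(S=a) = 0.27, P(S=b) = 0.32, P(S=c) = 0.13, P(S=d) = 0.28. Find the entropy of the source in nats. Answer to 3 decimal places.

1.340 nats

H(S) = −Σ p·ln p.
  −(0.27)·ln(0.27) = 0.3535
  −(0.32)·ln(0.32) = 0.3646
  −(0.13)·ln(0.13) = 0.2652
  −(0.28)·ln(0.28) = 0.3564
Sum: 0.3535 + 0.3646 + 0.2652 + 0.3564 = 1.340 nats.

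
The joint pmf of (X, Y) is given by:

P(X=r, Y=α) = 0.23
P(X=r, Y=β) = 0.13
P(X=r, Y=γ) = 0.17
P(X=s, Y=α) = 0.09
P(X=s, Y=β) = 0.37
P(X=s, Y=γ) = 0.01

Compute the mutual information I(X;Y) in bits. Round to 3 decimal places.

0.254 bits

Marginals: p(X) = (0.5300, 0.4700), p(Y) = (0.3200, 0.5000, 0.1800).
I(X;Y) = Σ p(x,y)·log₂[p(x,y)/(p(x)p(y))].
  (r,α): 0.23·log₂(1.3561) = 0.1011
  (r,β): 0.13·log₂(0.4906) = -0.1336
  (r,γ): 0.17·log₂(1.7820) = 0.1417
  (s,α): 0.09·log₂(0.5984) = -0.0667
  (s,β): 0.37·log₂(1.5745) = 0.2423
  (s,γ): 0.01·log₂(0.1182) = -0.0308
Sum = 0.254 bits.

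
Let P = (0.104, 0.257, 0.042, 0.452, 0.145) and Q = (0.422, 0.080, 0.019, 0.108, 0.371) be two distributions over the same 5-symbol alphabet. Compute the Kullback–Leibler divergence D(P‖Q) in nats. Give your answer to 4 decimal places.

0.6984 nats

D(P‖Q) = Σ p·ln(p/q).
  0.104·ln(0.104/0.422) = -0.14566
  0.257·ln(0.257/0.080) = 0.29993
  0.042·ln(0.042/0.019) = 0.03332
  0.452·ln(0.452/0.108) = 0.64706
  0.145·ln(0.145/0.371) = -0.13622
D(P‖Q) = 0.6984 nats.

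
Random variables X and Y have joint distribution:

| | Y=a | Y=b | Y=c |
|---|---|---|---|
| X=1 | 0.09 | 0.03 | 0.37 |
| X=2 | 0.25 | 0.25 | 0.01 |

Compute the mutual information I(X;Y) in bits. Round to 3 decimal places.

Marginals: p(X) = (0.4900, 0.5100), p(Y) = (0.3400, 0.2800, 0.3800).
I(X;Y) = H(X) + H(Y) − H(X,Y).
H(X) = 0.9997, H(Y) = 1.5738, H(X,Y) = 2.0616.
I(X;Y) = 0.9997 + 1.5738 − 2.0616 = 0.512 bits.

0.512 bits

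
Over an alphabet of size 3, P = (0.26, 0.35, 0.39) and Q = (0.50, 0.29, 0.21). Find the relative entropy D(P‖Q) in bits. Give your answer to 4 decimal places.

D(P‖Q) = Σ p·log₂(p/q).
  0.26·log₂(0.26/0.50) = -0.24529
  0.35·log₂(0.35/0.29) = 0.09496
  0.39·log₂(0.39/0.21) = 0.34830
D(P‖Q) = 0.1980 bits.

0.1980 bits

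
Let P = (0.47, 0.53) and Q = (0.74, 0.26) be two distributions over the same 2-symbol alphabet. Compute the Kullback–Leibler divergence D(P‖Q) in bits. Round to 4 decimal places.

0.2368 bits

D(P‖Q) = Σ p·log₂(p/q).
  0.47·log₂(0.47/0.74) = -0.30779
  0.53·log₂(0.53/0.26) = 0.54456
D(P‖Q) = 0.2368 bits.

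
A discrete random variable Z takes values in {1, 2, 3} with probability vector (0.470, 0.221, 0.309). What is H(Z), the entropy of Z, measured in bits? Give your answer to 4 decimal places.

H(Z) = −Σ p·log₂ p.
  −(0.470)·log₂(0.470) = 0.51196
  −(0.221)·log₂(0.221) = 0.48131
  −(0.309)·log₂(0.309) = 0.52355
Sum: 0.51196 + 0.48131 + 0.52355 = 1.5168 bits.

1.5168 bits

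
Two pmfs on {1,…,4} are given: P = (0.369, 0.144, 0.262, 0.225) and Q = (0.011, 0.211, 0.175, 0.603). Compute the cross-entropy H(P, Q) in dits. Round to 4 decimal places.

H(P,Q) = −Σ p·log₁₀ q.
  −0.369·log₁₀(0.011) = 0.72273
  −0.144·log₁₀(0.211) = 0.09730
  −0.262·log₁₀(0.175) = 0.19832
  −0.225·log₁₀(0.603) = 0.04943
H(P,Q) = 1.0678 dits.

1.0678 dits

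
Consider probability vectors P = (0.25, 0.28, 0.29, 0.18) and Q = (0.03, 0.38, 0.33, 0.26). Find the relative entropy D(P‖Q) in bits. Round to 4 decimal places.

0.4918 bits

D(P‖Q) = Σ p·log₂(p/q).
  0.25·log₂(0.25/0.03) = 0.76472
  0.28·log₂(0.28/0.38) = -0.12336
  0.29·log₂(0.29/0.33) = -0.05406
  0.18·log₂(0.18/0.26) = -0.09549
D(P‖Q) = 0.4918 bits.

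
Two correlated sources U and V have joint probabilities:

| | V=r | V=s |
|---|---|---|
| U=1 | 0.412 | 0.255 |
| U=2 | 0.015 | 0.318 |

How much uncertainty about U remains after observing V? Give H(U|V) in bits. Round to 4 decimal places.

Chain rule: H(U|V) = H(U,V) − H(V).
Marginals: p(U) = (0.6670, 0.3330), p(V) = (0.4270, 0.5730).
H(U,V) = 1.6463 bits; H(V) = 0.9846 bits.
H(U|V) = 1.6463 − 0.9846 = 0.6617 bits.

0.6617 bits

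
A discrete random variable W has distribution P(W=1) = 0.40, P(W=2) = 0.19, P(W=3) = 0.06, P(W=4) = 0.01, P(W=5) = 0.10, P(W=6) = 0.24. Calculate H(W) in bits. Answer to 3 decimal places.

2.120 bits

H(W) = −Σ p·log₂ p.
  −(0.40)·log₂(0.40) = 0.5288
  −(0.19)·log₂(0.19) = 0.4552
  −(0.06)·log₂(0.06) = 0.2435
  −(0.01)·log₂(0.01) = 0.0664
  −(0.10)·log₂(0.10) = 0.3322
  −(0.24)·log₂(0.24) = 0.4941
Sum: 0.5288 + 0.4552 + 0.2435 + 0.0664 + 0.3322 + 0.4941 = 2.120 bits.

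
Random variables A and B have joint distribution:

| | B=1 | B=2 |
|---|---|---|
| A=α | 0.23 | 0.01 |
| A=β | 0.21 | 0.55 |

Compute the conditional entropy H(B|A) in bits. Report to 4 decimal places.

Marginals: p(A) = (0.2400, 0.7600), p(B) = (0.4400, 0.5600).
H(B|A) = Σ p(A) · H(B|A=·).
  A=α: p=0.2400, H(B|A=α) = 0.2499
  A=β: p=0.7600, H(B|A=β) = 0.8504
Weighted sum = 0.7063 bits.

0.7063 bits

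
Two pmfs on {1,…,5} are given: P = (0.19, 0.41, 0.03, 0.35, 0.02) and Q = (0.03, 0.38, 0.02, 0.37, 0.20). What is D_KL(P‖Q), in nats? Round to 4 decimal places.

0.3285 nats

D(P‖Q) = Σ p·ln(p/q).
  0.19·ln(0.19/0.03) = 0.35071
  0.41·ln(0.41/0.38) = 0.03115
  0.03·ln(0.03/0.02) = 0.01216
  0.35·ln(0.35/0.37) = -0.01945
  0.02·ln(0.02/0.20) = -0.04605
D(P‖Q) = 0.3285 nats.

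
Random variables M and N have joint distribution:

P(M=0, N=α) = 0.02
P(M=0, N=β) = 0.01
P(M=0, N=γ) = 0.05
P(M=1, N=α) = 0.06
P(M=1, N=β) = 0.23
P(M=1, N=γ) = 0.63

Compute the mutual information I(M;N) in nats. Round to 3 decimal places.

Marginals: p(M) = (0.0800, 0.9200), p(N) = (0.0800, 0.2400, 0.6800).
I(M;N) = H(M) + H(N) − H(M,N).
H(M) = 0.2788, H(N) = 0.8068, H(M,N) = 1.0720.
I(M;N) = 0.2788 + 0.8068 − 1.0720 = 0.014 nats.

0.014 nats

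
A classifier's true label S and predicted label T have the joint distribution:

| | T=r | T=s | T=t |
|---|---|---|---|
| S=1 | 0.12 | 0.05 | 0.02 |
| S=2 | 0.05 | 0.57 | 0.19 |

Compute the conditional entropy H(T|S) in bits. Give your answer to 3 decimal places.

Chain rule: H(T|S) = H(S,T) − H(S).
Marginals: p(S) = (0.1900, 0.8100), p(T) = (0.1700, 0.6200, 0.2100).
H(S,T) = 1.8296 bits; H(S) = 0.7015 bits.
H(T|S) = 1.8296 − 0.7015 = 1.128 bits.

1.128 bits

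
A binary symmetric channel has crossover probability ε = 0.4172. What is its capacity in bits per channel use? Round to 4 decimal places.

0.0199 bits

Binary symmetric channel: C = 1 − h₂(ε) where h₂ is the binary entropy function.
h₂(0.4172) = −0.4172·log₂0.4172 − 0.5828·log₂0.5828 = 0.9801.
C = 1 − 0.9801 = 0.0199 bits per channel use.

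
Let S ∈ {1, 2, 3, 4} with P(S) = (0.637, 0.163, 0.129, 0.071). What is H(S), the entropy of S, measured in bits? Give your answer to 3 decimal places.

H(S) = −Σ p·log₂ p.
  −(0.637)·log₂(0.637) = 0.4145
  −(0.163)·log₂(0.163) = 0.4266
  −(0.129)·log₂(0.129) = 0.3811
  −(0.071)·log₂(0.071) = 0.2709
Sum: 0.4145 + 0.4266 + 0.3811 + 0.2709 = 1.493 bits.

1.493 bits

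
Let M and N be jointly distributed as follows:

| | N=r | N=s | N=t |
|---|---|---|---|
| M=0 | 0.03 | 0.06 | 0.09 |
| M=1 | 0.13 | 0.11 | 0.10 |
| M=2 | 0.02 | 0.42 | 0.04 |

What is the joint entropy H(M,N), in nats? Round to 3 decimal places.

H(M,N) = −Σ p(x,y)·ln p(x,y) over all 9 cells.
  cell (0,r): −0.03·ln0.03 = 0.1052
  cell (0,s): −0.06·ln0.06 = 0.1688
  cell (0,t): −0.09·ln0.09 = 0.2167
  cell (1,r): −0.13·ln0.13 = 0.2652
  cell (1,s): −0.11·ln0.11 = 0.2428
  cell (1,t): −0.10·ln0.10 = 0.2303
  cell (2,r): −0.02·ln0.02 = 0.0782
  cell (2,s): −0.42·ln0.42 = 0.3644
  cell (2,t): −0.04·ln0.04 = 0.1288
Sum = 1.800 nats.

1.800 nats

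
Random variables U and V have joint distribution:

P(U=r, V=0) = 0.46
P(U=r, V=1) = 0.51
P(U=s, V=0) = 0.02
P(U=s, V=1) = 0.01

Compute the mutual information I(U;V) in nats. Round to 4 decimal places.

Marginals: p(U) = (0.9700, 0.0300), p(V) = (0.4800, 0.5200).
I(U;V) = Σ p(x,y)·ln[p(x,y)/(p(x)p(y))].
  (r,0): 0.46·ln(0.9880) = -0.00557
  (r,1): 0.51·ln(1.0111) = 0.00563
  (s,0): 0.02·ln(1.3889) = 0.00657
  (s,1): 0.01·ln(0.6410) = -0.00445
Sum = 0.0022 nats.

0.0022 nats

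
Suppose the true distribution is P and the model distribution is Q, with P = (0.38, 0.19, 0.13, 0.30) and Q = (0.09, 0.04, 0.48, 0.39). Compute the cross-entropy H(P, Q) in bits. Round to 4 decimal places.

2.7476 bits

H(P,Q) = −Σ p·log₂ q.
  −0.38·log₂(0.09) = 1.32009
  −0.19·log₂(0.04) = 0.88233
  −0.13·log₂(0.48) = 0.13766
  −0.30·log₂(0.39) = 0.40754
H(P,Q) = 2.7476 bits.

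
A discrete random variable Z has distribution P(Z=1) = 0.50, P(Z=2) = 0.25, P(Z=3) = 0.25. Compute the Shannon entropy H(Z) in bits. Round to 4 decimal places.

H(Z) = −Σ p·log₂ p.
  −(0.50)·log₂(0.50) = 0.50000
  −(0.25)·log₂(0.25) = 0.50000
  −(0.25)·log₂(0.25) = 0.50000
Sum: 0.50000 + 0.50000 + 0.50000 = 1.5000 bits.

1.5000 bits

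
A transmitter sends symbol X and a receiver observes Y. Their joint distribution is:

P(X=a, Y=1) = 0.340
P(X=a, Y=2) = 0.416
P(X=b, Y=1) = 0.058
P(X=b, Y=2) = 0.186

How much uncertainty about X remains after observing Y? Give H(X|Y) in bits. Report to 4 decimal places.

0.7754 bits

Marginals: p(X) = (0.7560, 0.2440), p(Y) = (0.3980, 0.6020).
H(X|Y) = Σ p(Y) · H(X|Y=·).
  Y=1: p=0.3980, H(X|Y=1) = 0.5990
  Y=2: p=0.6020, H(X|Y=2) = 0.8920
Weighted sum = 0.7754 bits.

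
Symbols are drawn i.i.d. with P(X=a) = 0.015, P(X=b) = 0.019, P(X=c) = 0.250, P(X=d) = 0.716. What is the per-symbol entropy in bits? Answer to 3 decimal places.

H(X) = −Σ p·log₂ p.
  −(0.015)·log₂(0.015) = 0.0909
  −(0.019)·log₂(0.019) = 0.1086
  −(0.250)·log₂(0.250) = 0.5000
  −(0.716)·log₂(0.716) = 0.3451
Sum: 0.0909 + 0.1086 + 0.5000 + 0.3451 = 1.045 bits.

1.045 bits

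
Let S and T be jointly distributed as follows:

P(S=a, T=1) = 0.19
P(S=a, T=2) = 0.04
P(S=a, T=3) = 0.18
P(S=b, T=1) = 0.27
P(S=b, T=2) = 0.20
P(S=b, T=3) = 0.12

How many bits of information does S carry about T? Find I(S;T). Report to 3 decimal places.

Marginals: p(S) = (0.4100, 0.5900), p(T) = (0.4600, 0.2400, 0.3000).
I(S;T) = H(S) + H(T) − H(S,T).
H(S) = 0.9765, H(T) = 1.5306, H(S,T) = 2.4278.
I(S;T) = 0.9765 + 1.5306 − 2.4278 = 0.079 bits.

0.079 bits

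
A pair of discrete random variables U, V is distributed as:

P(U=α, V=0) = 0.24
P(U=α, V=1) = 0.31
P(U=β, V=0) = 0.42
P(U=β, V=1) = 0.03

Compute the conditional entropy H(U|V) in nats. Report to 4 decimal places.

Marginals: p(U) = (0.5500, 0.4500), p(V) = (0.6600, 0.3400).
H(U|V) = Σ p(V) · H(U|V=·).
  V=0: p=0.6600, H(U|V=0) = 0.6555
  V=1: p=0.3400, H(U|V=1) = 0.2984
Weighted sum = 0.5341 nats.

0.5341 nats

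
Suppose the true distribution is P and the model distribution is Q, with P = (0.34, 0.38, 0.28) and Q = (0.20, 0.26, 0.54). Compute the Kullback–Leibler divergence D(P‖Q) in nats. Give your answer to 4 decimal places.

D(P‖Q) = Σ p·ln(p/q).
  0.34·ln(0.34/0.20) = 0.18041
  0.38·ln(0.38/0.26) = 0.14421
  0.28·ln(0.28/0.54) = -0.18390
D(P‖Q) = 0.1407 nats.

0.1407 nats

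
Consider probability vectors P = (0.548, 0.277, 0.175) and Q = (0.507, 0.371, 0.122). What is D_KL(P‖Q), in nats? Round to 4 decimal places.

0.0248 nats

D(P‖Q) = Σ p·ln(p/q).
  0.548·ln(0.548/0.507) = 0.04261
  0.277·ln(0.277/0.371) = -0.08094
  0.175·ln(0.175/0.122) = 0.06313
D(P‖Q) = 0.0248 nats.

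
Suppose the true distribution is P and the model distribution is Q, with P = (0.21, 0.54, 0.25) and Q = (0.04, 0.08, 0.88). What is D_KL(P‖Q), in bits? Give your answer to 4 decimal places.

D(P‖Q) = Σ p·log₂(p/q).
  0.21·log₂(0.21/0.04) = 0.50239
  0.54·log₂(0.54/0.08) = 1.48764
  0.25·log₂(0.25/0.88) = -0.45389
D(P‖Q) = 1.5361 bits.

1.5361 bits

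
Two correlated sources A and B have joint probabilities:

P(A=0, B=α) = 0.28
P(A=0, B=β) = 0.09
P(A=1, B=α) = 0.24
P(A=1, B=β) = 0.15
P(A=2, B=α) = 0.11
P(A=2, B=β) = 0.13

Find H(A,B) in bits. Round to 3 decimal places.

H(A,B) = −Σ p(x,y)·log₂ p(x,y) over all 6 cells.
  cell (0,α): −0.28·log₂0.28 = 0.5142
  cell (0,β): −0.09·log₂0.09 = 0.3127
  cell (1,α): −0.24·log₂0.24 = 0.4941
  cell (1,β): −0.15·log₂0.15 = 0.4105
  cell (2,α): −0.11·log₂0.11 = 0.3503
  cell (2,β): −0.13·log₂0.13 = 0.3826
Sum = 2.464 bits.

2.464 bits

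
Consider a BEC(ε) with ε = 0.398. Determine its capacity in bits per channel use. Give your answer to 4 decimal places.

Binary erasure channel: capacity C = 1 − ε.
C = 1 − 0.398 = 0.6020 bits per channel use.

0.6020 bits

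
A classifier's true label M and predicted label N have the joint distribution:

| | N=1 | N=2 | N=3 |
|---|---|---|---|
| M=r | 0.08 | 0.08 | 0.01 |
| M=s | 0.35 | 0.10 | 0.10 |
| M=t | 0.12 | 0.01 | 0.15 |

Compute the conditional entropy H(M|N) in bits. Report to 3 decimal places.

Chain rule: H(M|N) = H(M,N) − H(N).
Marginals: p(M) = (0.1700, 0.5500, 0.2800), p(N) = (0.5500, 0.1900, 0.2600).
H(M,N) = 2.6880 bits; H(N) = 1.4349 bits.
H(M|N) = 2.6880 − 1.4349 = 1.253 bits.

1.253 bits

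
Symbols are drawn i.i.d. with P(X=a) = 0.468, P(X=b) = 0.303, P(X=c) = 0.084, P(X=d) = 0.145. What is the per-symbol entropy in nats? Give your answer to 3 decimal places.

H(X) = −Σ p·ln p.
  −(0.468)·ln(0.468) = 0.3553
  −(0.303)·ln(0.303) = 0.3618
  −(0.084)·ln(0.084) = 0.2081
  −(0.145)·ln(0.145) = 0.2800
Sum: 0.3553 + 0.3618 + 0.2081 + 0.2800 = 1.205 nats.

1.205 nats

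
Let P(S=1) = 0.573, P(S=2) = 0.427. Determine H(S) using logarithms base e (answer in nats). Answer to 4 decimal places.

H(S) = −Σ p·ln p.
  −(0.573)·ln(0.573) = 0.31909
  −(0.427)·ln(0.427) = 0.36336
Sum: 0.31909 + 0.36336 = 0.6825 nats.

0.6825 nats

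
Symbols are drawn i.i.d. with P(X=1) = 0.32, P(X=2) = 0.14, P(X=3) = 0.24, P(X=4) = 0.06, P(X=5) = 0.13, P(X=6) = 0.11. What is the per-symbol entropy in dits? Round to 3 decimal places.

H(X) = −Σ p·log₁₀ p.
  −(0.32)·log₁₀(0.32) = 0.1584
  −(0.14)·log₁₀(0.14) = 0.1195
  −(0.24)·log₁₀(0.24) = 0.1487
  −(0.06)·log₁₀(0.06) = 0.0733
  −(0.13)·log₁₀(0.13) = 0.1152
  −(0.11)·log₁₀(0.11) = 0.1054
Sum: 0.1584 + 0.1195 + 0.1487 + 0.0733 + 0.1152 + 0.1054 = 0.721 dits.

0.721 dits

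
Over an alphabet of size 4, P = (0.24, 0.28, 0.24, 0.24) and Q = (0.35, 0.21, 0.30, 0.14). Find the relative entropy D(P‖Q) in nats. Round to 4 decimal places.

D(P‖Q) = Σ p·ln(p/q).
  0.24·ln(0.24/0.35) = -0.09055
  0.28·ln(0.28/0.21) = 0.08055
  0.24·ln(0.24/0.30) = -0.05355
  0.24·ln(0.24/0.14) = 0.12936
D(P‖Q) = 0.0658 nats.

0.0658 nats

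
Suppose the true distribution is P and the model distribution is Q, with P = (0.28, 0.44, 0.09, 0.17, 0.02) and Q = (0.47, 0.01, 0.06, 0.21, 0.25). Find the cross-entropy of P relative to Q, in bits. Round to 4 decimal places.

H(P,Q) = −Σ p·log₂ q.
  −0.28·log₂(0.47) = 0.30499
  −0.44·log₂(0.01) = 2.92330
  −0.09·log₂(0.06) = 0.36530
  −0.17·log₂(0.21) = 0.38276
  −0.02·log₂(0.25) = 0.04000
H(P,Q) = 4.0164 bits.

4.0164 bits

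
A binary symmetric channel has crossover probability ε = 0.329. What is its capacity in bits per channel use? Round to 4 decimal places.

0.0861 bits

Binary symmetric channel: C = 1 − h₂(ε) where h₂ is the binary entropy function.
h₂(0.329) = −0.329·log₂0.329 − 0.671·log₂0.671 = 0.9139.
C = 1 − 0.9139 = 0.0861 bits per channel use.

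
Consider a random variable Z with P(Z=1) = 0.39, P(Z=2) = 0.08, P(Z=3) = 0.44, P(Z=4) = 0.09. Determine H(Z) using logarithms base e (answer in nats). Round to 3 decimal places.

H(Z) = −Σ p·ln p.
  −(0.39)·ln(0.39) = 0.3672
  −(0.08)·ln(0.08) = 0.2021
  −(0.44)·ln(0.44) = 0.3612
  −(0.09)·ln(0.09) = 0.2167
Sum: 0.3672 + 0.2021 + 0.3612 + 0.2167 = 1.147 nats.

1.147 nats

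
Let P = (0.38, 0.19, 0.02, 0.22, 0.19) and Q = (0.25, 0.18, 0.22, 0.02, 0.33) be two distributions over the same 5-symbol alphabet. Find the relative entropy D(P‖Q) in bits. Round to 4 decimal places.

D(P‖Q) = Σ p·log₂(p/q).
  0.38·log₂(0.38/0.25) = 0.22955
  0.19·log₂(0.19/0.18) = 0.01482
  0.02·log₂(0.02/0.22) = -0.06919
  0.22·log₂(0.22/0.02) = 0.76107
  0.19·log₂(0.19/0.33) = -0.15133
D(P‖Q) = 0.7849 bits.

0.7849 bits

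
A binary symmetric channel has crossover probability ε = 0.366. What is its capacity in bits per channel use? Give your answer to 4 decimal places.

0.0524 bits

Binary symmetric channel: C = 1 − h₂(ε) where h₂ is the binary entropy function.
h₂(0.366) = −0.366·log₂0.366 − 0.634·log₂0.634 = 0.9476.
C = 1 − 0.9476 = 0.0524 bits per channel use.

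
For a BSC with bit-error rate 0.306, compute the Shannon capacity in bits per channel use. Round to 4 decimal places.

0.1115 bits

Binary symmetric channel: C = 1 − h₂(ε) where h₂ is the binary entropy function.
h₂(0.306) = −0.306·log₂0.306 − 0.694·log₂0.694 = 0.8885.
C = 1 − 0.8885 = 0.1115 bits per channel use.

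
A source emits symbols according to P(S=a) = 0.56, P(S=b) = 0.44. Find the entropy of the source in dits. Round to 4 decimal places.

0.2979 dits

H(S) = −Σ p·log₁₀ p.
  −(0.56)·log₁₀(0.56) = 0.14101
  −(0.44)·log₁₀(0.44) = 0.15688
Sum: 0.14101 + 0.15688 = 0.2979 dits.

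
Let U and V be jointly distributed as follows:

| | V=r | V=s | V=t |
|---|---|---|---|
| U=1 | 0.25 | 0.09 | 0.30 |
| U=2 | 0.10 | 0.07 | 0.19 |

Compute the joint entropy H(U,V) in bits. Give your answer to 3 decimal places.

H(U,V) = −Σ p(x,y)·log₂ p(x,y) over all 6 cells.
  cell (1,r): −0.25·log₂0.25 = 0.5000
  cell (1,s): −0.09·log₂0.09 = 0.3127
  cell (1,t): −0.30·log₂0.30 = 0.5211
  cell (2,r): −0.10·log₂0.10 = 0.3322
  cell (2,s): −0.07·log₂0.07 = 0.2686
  cell (2,t): −0.19·log₂0.19 = 0.4552
Sum = 2.390 bits.

2.390 bits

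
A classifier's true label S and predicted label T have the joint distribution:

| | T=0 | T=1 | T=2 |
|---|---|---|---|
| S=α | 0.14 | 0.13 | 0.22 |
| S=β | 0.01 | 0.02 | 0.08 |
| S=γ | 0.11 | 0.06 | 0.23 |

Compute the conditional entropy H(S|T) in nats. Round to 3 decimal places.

0.935 nats

Marginals: p(S) = (0.4900, 0.1100, 0.4000), p(T) = (0.2600, 0.2100, 0.5300).
H(S|T) = Σ p(T) · H(S|T=·).
  T=0: p=0.2600, H(S|T=0) = 0.8226
  T=1: p=0.2100, H(S|T=1) = 0.8788
  T=2: p=0.5300, H(S|T=2) = 1.0127
Weighted sum = 0.935 nats.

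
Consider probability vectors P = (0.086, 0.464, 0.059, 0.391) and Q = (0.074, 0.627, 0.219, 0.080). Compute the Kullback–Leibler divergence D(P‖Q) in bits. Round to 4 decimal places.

D(P‖Q) = Σ p·log₂(p/q).
  0.086·log₂(0.086/0.074) = 0.01865
  0.464·log₂(0.464/0.627) = -0.20153
  0.059·log₂(0.059/0.219) = -0.11164
  0.391·log₂(0.391/0.080) = 0.89504
D(P‖Q) = 0.6005 bits.

0.6005 bits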